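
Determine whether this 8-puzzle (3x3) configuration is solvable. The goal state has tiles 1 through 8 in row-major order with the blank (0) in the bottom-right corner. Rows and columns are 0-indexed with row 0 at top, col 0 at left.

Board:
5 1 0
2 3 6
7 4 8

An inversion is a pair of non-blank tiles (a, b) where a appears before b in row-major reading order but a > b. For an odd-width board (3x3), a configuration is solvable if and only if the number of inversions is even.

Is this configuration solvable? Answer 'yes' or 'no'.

Inversions (pairs i<j in row-major order where tile[i] > tile[j] > 0): 6
6 is even, so the puzzle is solvable.

Answer: yes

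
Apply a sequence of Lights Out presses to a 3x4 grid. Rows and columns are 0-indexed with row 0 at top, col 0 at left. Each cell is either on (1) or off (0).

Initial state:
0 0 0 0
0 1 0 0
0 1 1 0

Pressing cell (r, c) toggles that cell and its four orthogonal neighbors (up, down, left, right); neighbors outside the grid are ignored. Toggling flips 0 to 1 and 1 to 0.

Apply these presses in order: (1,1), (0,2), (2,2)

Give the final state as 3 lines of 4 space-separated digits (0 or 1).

Answer: 0 0 1 1
1 0 1 0
0 1 0 1

Derivation:
After press 1 at (1,1):
0 1 0 0
1 0 1 0
0 0 1 0

After press 2 at (0,2):
0 0 1 1
1 0 0 0
0 0 1 0

After press 3 at (2,2):
0 0 1 1
1 0 1 0
0 1 0 1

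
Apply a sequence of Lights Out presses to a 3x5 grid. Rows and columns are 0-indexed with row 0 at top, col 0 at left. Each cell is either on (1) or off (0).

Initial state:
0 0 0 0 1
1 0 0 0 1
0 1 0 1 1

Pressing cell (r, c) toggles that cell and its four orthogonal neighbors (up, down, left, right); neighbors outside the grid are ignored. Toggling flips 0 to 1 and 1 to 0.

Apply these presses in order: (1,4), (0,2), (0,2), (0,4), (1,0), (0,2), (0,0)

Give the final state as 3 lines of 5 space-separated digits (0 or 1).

Answer: 0 0 1 0 1
1 1 1 1 1
1 1 0 1 0

Derivation:
After press 1 at (1,4):
0 0 0 0 0
1 0 0 1 0
0 1 0 1 0

After press 2 at (0,2):
0 1 1 1 0
1 0 1 1 0
0 1 0 1 0

After press 3 at (0,2):
0 0 0 0 0
1 0 0 1 0
0 1 0 1 0

After press 4 at (0,4):
0 0 0 1 1
1 0 0 1 1
0 1 0 1 0

After press 5 at (1,0):
1 0 0 1 1
0 1 0 1 1
1 1 0 1 0

After press 6 at (0,2):
1 1 1 0 1
0 1 1 1 1
1 1 0 1 0

After press 7 at (0,0):
0 0 1 0 1
1 1 1 1 1
1 1 0 1 0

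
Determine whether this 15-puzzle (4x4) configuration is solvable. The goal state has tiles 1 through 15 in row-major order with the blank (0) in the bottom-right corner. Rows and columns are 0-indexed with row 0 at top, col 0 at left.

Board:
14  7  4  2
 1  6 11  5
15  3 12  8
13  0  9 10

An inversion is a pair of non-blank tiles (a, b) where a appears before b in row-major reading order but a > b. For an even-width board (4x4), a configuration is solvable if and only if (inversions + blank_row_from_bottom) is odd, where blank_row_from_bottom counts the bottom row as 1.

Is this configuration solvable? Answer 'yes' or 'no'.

Inversions: 42
Blank is in row 3 (0-indexed from top), which is row 1 counting from the bottom (bottom = 1).
42 + 1 = 43, which is odd, so the puzzle is solvable.

Answer: yes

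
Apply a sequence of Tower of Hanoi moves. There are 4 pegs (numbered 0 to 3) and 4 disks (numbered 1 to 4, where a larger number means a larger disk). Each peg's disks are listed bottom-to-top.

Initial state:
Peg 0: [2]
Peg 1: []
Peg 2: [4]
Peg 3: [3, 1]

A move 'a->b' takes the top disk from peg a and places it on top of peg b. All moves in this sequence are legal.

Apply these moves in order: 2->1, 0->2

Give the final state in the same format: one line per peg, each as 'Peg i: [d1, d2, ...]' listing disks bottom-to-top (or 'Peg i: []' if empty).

Answer: Peg 0: []
Peg 1: [4]
Peg 2: [2]
Peg 3: [3, 1]

Derivation:
After move 1 (2->1):
Peg 0: [2]
Peg 1: [4]
Peg 2: []
Peg 3: [3, 1]

After move 2 (0->2):
Peg 0: []
Peg 1: [4]
Peg 2: [2]
Peg 3: [3, 1]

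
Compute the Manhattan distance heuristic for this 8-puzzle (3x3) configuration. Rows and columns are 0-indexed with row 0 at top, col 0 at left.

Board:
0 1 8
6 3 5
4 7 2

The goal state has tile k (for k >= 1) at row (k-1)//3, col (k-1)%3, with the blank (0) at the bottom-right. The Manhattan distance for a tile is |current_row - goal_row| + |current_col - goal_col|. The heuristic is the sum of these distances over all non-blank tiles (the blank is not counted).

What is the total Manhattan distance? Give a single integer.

Tile 1: (0,1)->(0,0) = 1
Tile 8: (0,2)->(2,1) = 3
Tile 6: (1,0)->(1,2) = 2
Tile 3: (1,1)->(0,2) = 2
Tile 5: (1,2)->(1,1) = 1
Tile 4: (2,0)->(1,0) = 1
Tile 7: (2,1)->(2,0) = 1
Tile 2: (2,2)->(0,1) = 3
Sum: 1 + 3 + 2 + 2 + 1 + 1 + 1 + 3 = 14

Answer: 14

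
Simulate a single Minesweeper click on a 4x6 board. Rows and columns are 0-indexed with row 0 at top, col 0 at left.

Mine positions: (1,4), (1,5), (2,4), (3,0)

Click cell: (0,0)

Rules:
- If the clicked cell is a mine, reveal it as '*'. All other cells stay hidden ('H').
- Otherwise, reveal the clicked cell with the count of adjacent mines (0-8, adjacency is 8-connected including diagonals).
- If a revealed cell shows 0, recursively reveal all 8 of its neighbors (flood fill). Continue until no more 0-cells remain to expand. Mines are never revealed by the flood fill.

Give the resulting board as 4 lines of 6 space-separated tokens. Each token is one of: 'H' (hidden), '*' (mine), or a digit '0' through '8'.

0 0 0 1 H H
0 0 0 2 H H
1 1 0 2 H H
H 1 0 1 H H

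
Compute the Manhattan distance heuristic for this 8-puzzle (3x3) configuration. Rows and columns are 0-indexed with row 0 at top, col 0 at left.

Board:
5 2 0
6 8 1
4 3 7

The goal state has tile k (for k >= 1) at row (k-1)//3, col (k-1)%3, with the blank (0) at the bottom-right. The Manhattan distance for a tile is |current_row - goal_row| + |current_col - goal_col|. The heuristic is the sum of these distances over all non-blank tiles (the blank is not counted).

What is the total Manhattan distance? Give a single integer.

Tile 5: at (0,0), goal (1,1), distance |0-1|+|0-1| = 2
Tile 2: at (0,1), goal (0,1), distance |0-0|+|1-1| = 0
Tile 6: at (1,0), goal (1,2), distance |1-1|+|0-2| = 2
Tile 8: at (1,1), goal (2,1), distance |1-2|+|1-1| = 1
Tile 1: at (1,2), goal (0,0), distance |1-0|+|2-0| = 3
Tile 4: at (2,0), goal (1,0), distance |2-1|+|0-0| = 1
Tile 3: at (2,1), goal (0,2), distance |2-0|+|1-2| = 3
Tile 7: at (2,2), goal (2,0), distance |2-2|+|2-0| = 2
Sum: 2 + 0 + 2 + 1 + 3 + 1 + 3 + 2 = 14

Answer: 14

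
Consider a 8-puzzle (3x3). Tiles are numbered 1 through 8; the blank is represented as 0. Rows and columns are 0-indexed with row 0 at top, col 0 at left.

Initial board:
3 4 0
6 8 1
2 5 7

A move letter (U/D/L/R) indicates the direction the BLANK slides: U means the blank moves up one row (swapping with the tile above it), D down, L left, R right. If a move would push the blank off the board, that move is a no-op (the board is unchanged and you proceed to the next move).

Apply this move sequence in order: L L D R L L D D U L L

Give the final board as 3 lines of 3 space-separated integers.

Answer: 6 3 4
0 8 1
2 5 7

Derivation:
After move 1 (L):
3 0 4
6 8 1
2 5 7

After move 2 (L):
0 3 4
6 8 1
2 5 7

After move 3 (D):
6 3 4
0 8 1
2 5 7

After move 4 (R):
6 3 4
8 0 1
2 5 7

After move 5 (L):
6 3 4
0 8 1
2 5 7

After move 6 (L):
6 3 4
0 8 1
2 5 7

After move 7 (D):
6 3 4
2 8 1
0 5 7

After move 8 (D):
6 3 4
2 8 1
0 5 7

After move 9 (U):
6 3 4
0 8 1
2 5 7

After move 10 (L):
6 3 4
0 8 1
2 5 7

After move 11 (L):
6 3 4
0 8 1
2 5 7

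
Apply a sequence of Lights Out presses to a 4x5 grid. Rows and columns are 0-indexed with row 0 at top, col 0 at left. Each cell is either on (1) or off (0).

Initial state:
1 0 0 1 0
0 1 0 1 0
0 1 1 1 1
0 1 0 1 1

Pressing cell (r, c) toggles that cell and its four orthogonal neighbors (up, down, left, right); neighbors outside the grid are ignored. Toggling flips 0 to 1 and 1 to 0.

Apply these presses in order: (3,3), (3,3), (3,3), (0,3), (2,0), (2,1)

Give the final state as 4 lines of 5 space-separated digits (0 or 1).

After press 1 at (3,3):
1 0 0 1 0
0 1 0 1 0
0 1 1 0 1
0 1 1 0 0

After press 2 at (3,3):
1 0 0 1 0
0 1 0 1 0
0 1 1 1 1
0 1 0 1 1

After press 3 at (3,3):
1 0 0 1 0
0 1 0 1 0
0 1 1 0 1
0 1 1 0 0

After press 4 at (0,3):
1 0 1 0 1
0 1 0 0 0
0 1 1 0 1
0 1 1 0 0

After press 5 at (2,0):
1 0 1 0 1
1 1 0 0 0
1 0 1 0 1
1 1 1 0 0

After press 6 at (2,1):
1 0 1 0 1
1 0 0 0 0
0 1 0 0 1
1 0 1 0 0

Answer: 1 0 1 0 1
1 0 0 0 0
0 1 0 0 1
1 0 1 0 0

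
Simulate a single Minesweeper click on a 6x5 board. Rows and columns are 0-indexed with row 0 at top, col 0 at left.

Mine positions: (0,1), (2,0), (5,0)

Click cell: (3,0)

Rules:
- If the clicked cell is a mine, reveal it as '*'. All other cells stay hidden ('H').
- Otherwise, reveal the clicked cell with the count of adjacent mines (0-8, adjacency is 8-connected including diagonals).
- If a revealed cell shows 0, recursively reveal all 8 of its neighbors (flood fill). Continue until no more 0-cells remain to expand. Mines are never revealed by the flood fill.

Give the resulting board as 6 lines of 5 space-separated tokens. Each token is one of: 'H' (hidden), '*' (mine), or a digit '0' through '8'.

H H H H H
H H H H H
H H H H H
1 H H H H
H H H H H
H H H H H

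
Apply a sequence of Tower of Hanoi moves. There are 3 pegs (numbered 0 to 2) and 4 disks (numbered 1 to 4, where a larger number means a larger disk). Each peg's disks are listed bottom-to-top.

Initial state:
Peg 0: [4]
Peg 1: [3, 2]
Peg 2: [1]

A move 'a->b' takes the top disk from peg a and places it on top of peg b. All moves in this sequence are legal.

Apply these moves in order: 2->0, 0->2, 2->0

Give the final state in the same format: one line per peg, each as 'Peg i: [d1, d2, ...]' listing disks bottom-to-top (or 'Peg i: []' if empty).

Answer: Peg 0: [4, 1]
Peg 1: [3, 2]
Peg 2: []

Derivation:
After move 1 (2->0):
Peg 0: [4, 1]
Peg 1: [3, 2]
Peg 2: []

After move 2 (0->2):
Peg 0: [4]
Peg 1: [3, 2]
Peg 2: [1]

After move 3 (2->0):
Peg 0: [4, 1]
Peg 1: [3, 2]
Peg 2: []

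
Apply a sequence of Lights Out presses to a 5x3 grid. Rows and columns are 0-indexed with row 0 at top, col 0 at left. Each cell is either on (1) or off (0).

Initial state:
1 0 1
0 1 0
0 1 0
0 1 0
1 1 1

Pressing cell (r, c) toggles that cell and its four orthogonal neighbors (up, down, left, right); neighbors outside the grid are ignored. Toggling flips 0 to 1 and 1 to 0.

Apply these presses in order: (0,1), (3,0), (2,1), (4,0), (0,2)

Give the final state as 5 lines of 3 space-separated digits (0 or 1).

Answer: 0 0 1
0 1 1
0 0 1
0 1 0
1 0 1

Derivation:
After press 1 at (0,1):
0 1 0
0 0 0
0 1 0
0 1 0
1 1 1

After press 2 at (3,0):
0 1 0
0 0 0
1 1 0
1 0 0
0 1 1

After press 3 at (2,1):
0 1 0
0 1 0
0 0 1
1 1 0
0 1 1

After press 4 at (4,0):
0 1 0
0 1 0
0 0 1
0 1 0
1 0 1

After press 5 at (0,2):
0 0 1
0 1 1
0 0 1
0 1 0
1 0 1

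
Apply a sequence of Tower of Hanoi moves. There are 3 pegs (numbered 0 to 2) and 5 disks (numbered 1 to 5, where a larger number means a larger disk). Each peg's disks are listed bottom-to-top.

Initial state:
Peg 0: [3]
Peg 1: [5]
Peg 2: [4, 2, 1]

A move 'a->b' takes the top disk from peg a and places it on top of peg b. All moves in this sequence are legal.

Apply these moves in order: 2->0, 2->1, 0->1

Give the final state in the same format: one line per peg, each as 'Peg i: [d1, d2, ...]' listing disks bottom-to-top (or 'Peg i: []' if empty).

After move 1 (2->0):
Peg 0: [3, 1]
Peg 1: [5]
Peg 2: [4, 2]

After move 2 (2->1):
Peg 0: [3, 1]
Peg 1: [5, 2]
Peg 2: [4]

After move 3 (0->1):
Peg 0: [3]
Peg 1: [5, 2, 1]
Peg 2: [4]

Answer: Peg 0: [3]
Peg 1: [5, 2, 1]
Peg 2: [4]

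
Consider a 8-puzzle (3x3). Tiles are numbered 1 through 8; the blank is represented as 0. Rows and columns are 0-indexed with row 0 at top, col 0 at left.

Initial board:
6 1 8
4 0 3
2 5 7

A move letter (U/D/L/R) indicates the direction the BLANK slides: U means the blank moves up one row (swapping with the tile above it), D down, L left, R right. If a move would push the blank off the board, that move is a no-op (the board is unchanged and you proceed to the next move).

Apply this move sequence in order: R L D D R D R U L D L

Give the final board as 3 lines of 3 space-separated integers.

Answer: 6 1 8
4 7 5
0 2 3

Derivation:
After move 1 (R):
6 1 8
4 3 0
2 5 7

After move 2 (L):
6 1 8
4 0 3
2 5 7

After move 3 (D):
6 1 8
4 5 3
2 0 7

After move 4 (D):
6 1 8
4 5 3
2 0 7

After move 5 (R):
6 1 8
4 5 3
2 7 0

After move 6 (D):
6 1 8
4 5 3
2 7 0

After move 7 (R):
6 1 8
4 5 3
2 7 0

After move 8 (U):
6 1 8
4 5 0
2 7 3

After move 9 (L):
6 1 8
4 0 5
2 7 3

After move 10 (D):
6 1 8
4 7 5
2 0 3

After move 11 (L):
6 1 8
4 7 5
0 2 3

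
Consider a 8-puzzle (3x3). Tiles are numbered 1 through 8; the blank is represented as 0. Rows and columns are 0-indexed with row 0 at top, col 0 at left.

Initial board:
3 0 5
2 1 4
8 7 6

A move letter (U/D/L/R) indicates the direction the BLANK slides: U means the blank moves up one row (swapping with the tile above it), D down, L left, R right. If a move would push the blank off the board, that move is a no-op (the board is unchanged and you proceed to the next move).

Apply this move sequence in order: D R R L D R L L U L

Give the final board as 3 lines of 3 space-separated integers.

After move 1 (D):
3 1 5
2 0 4
8 7 6

After move 2 (R):
3 1 5
2 4 0
8 7 6

After move 3 (R):
3 1 5
2 4 0
8 7 6

After move 4 (L):
3 1 5
2 0 4
8 7 6

After move 5 (D):
3 1 5
2 7 4
8 0 6

After move 6 (R):
3 1 5
2 7 4
8 6 0

After move 7 (L):
3 1 5
2 7 4
8 0 6

After move 8 (L):
3 1 5
2 7 4
0 8 6

After move 9 (U):
3 1 5
0 7 4
2 8 6

After move 10 (L):
3 1 5
0 7 4
2 8 6

Answer: 3 1 5
0 7 4
2 8 6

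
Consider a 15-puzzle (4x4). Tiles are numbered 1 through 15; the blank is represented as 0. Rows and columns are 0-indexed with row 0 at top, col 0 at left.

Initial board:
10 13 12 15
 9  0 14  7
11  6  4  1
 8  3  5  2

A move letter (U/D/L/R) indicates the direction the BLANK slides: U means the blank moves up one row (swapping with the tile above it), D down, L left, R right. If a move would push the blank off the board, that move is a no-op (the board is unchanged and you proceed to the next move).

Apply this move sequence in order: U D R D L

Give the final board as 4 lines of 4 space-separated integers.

After move 1 (U):
10  0 12 15
 9 13 14  7
11  6  4  1
 8  3  5  2

After move 2 (D):
10 13 12 15
 9  0 14  7
11  6  4  1
 8  3  5  2

After move 3 (R):
10 13 12 15
 9 14  0  7
11  6  4  1
 8  3  5  2

After move 4 (D):
10 13 12 15
 9 14  4  7
11  6  0  1
 8  3  5  2

After move 5 (L):
10 13 12 15
 9 14  4  7
11  0  6  1
 8  3  5  2

Answer: 10 13 12 15
 9 14  4  7
11  0  6  1
 8  3  5  2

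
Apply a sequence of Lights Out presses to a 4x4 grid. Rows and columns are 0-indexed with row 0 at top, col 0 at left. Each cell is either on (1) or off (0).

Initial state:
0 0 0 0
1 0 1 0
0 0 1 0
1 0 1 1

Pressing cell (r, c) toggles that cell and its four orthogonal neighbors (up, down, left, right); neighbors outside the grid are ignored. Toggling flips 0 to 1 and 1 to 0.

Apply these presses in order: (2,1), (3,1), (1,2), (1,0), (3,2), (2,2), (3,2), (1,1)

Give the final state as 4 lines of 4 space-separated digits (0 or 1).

Answer: 1 1 1 0
1 0 0 1
0 0 0 1
0 0 1 1

Derivation:
After press 1 at (2,1):
0 0 0 0
1 1 1 0
1 1 0 0
1 1 1 1

After press 2 at (3,1):
0 0 0 0
1 1 1 0
1 0 0 0
0 0 0 1

After press 3 at (1,2):
0 0 1 0
1 0 0 1
1 0 1 0
0 0 0 1

After press 4 at (1,0):
1 0 1 0
0 1 0 1
0 0 1 0
0 0 0 1

After press 5 at (3,2):
1 0 1 0
0 1 0 1
0 0 0 0
0 1 1 0

After press 6 at (2,2):
1 0 1 0
0 1 1 1
0 1 1 1
0 1 0 0

After press 7 at (3,2):
1 0 1 0
0 1 1 1
0 1 0 1
0 0 1 1

After press 8 at (1,1):
1 1 1 0
1 0 0 1
0 0 0 1
0 0 1 1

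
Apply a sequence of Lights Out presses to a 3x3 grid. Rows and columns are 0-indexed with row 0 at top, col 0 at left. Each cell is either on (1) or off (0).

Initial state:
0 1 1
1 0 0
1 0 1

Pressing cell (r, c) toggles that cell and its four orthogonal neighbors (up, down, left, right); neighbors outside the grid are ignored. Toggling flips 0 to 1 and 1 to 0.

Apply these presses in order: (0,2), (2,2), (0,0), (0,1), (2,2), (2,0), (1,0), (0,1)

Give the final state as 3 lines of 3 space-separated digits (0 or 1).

Answer: 0 1 0
0 1 1
1 1 1

Derivation:
After press 1 at (0,2):
0 0 0
1 0 1
1 0 1

After press 2 at (2,2):
0 0 0
1 0 0
1 1 0

After press 3 at (0,0):
1 1 0
0 0 0
1 1 0

After press 4 at (0,1):
0 0 1
0 1 0
1 1 0

After press 5 at (2,2):
0 0 1
0 1 1
1 0 1

After press 6 at (2,0):
0 0 1
1 1 1
0 1 1

After press 7 at (1,0):
1 0 1
0 0 1
1 1 1

After press 8 at (0,1):
0 1 0
0 1 1
1 1 1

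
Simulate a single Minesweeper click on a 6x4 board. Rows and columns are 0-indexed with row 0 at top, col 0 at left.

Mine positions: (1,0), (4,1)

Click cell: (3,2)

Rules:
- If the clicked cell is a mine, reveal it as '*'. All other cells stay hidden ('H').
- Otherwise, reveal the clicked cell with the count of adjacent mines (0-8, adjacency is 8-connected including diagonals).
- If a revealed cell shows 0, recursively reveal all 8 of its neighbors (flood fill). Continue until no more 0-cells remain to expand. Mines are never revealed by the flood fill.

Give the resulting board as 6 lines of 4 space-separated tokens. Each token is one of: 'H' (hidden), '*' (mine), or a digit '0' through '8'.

H H H H
H H H H
H H H H
H H 1 H
H H H H
H H H H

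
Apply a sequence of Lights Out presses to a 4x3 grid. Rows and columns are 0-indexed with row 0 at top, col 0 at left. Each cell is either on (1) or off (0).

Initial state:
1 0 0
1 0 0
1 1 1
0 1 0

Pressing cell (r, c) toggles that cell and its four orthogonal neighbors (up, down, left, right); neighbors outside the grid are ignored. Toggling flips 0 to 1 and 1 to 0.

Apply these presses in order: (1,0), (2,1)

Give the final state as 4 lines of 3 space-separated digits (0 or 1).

Answer: 0 0 0
0 0 0
1 0 0
0 0 0

Derivation:
After press 1 at (1,0):
0 0 0
0 1 0
0 1 1
0 1 0

After press 2 at (2,1):
0 0 0
0 0 0
1 0 0
0 0 0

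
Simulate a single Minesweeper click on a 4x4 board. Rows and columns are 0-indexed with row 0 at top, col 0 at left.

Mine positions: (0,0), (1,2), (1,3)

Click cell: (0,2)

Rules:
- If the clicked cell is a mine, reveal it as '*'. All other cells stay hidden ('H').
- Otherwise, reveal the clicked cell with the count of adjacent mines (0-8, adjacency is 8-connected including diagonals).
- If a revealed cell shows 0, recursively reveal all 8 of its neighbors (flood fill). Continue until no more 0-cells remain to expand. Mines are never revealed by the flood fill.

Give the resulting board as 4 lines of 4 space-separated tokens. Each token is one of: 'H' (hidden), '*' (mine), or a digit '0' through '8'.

H H 2 H
H H H H
H H H H
H H H H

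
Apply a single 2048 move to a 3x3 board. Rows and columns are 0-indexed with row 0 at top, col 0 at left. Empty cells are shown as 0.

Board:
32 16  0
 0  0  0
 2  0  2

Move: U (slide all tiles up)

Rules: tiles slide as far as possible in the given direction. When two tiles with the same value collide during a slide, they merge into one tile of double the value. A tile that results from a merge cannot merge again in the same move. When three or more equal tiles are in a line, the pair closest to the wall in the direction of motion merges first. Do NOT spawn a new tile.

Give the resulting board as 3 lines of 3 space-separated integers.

Slide up:
col 0: [32, 0, 2] -> [32, 2, 0]
col 1: [16, 0, 0] -> [16, 0, 0]
col 2: [0, 0, 2] -> [2, 0, 0]

Answer: 32 16  2
 2  0  0
 0  0  0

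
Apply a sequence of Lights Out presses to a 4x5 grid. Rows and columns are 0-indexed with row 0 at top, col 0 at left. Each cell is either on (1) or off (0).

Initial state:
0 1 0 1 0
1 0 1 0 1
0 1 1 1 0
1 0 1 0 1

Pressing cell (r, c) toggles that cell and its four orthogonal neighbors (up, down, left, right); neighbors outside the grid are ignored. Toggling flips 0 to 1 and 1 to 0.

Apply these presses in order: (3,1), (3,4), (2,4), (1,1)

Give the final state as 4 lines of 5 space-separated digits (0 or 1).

After press 1 at (3,1):
0 1 0 1 0
1 0 1 0 1
0 0 1 1 0
0 1 0 0 1

After press 2 at (3,4):
0 1 0 1 0
1 0 1 0 1
0 0 1 1 1
0 1 0 1 0

After press 3 at (2,4):
0 1 0 1 0
1 0 1 0 0
0 0 1 0 0
0 1 0 1 1

After press 4 at (1,1):
0 0 0 1 0
0 1 0 0 0
0 1 1 0 0
0 1 0 1 1

Answer: 0 0 0 1 0
0 1 0 0 0
0 1 1 0 0
0 1 0 1 1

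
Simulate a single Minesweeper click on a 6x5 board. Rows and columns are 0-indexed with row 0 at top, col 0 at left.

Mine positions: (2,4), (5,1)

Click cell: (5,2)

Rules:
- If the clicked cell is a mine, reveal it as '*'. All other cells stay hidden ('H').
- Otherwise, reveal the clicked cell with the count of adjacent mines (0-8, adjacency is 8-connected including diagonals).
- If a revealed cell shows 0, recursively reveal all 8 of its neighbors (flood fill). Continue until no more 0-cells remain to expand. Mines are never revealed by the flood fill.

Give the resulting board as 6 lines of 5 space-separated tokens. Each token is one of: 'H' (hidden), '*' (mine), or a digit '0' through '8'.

H H H H H
H H H H H
H H H H H
H H H H H
H H H H H
H H 1 H H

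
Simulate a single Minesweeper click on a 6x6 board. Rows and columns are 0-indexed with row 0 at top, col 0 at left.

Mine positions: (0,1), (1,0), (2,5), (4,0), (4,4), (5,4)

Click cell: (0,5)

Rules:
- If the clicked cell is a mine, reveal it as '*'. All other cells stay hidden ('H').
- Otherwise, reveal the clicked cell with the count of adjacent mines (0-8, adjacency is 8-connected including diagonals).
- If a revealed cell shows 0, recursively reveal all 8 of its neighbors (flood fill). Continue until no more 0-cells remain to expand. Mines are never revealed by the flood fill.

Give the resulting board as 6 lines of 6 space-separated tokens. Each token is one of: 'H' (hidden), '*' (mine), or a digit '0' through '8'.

H H 1 0 0 0
H 2 1 0 1 1
H 1 0 0 1 H
H 1 0 1 2 H
H 1 0 2 H H
H 1 0 2 H H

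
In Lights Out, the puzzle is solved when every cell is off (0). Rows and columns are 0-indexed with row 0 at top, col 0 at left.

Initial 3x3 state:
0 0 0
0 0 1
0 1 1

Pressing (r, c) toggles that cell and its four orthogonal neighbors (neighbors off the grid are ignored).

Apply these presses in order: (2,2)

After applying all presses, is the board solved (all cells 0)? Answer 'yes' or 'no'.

Answer: yes

Derivation:
After press 1 at (2,2):
0 0 0
0 0 0
0 0 0

Lights still on: 0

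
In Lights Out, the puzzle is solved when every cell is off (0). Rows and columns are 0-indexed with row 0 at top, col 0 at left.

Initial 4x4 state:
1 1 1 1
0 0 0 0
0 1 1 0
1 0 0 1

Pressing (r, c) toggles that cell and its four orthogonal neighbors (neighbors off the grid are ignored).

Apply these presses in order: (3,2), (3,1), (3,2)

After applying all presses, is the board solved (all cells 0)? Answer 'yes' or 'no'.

Answer: no

Derivation:
After press 1 at (3,2):
1 1 1 1
0 0 0 0
0 1 0 0
1 1 1 0

After press 2 at (3,1):
1 1 1 1
0 0 0 0
0 0 0 0
0 0 0 0

After press 3 at (3,2):
1 1 1 1
0 0 0 0
0 0 1 0
0 1 1 1

Lights still on: 8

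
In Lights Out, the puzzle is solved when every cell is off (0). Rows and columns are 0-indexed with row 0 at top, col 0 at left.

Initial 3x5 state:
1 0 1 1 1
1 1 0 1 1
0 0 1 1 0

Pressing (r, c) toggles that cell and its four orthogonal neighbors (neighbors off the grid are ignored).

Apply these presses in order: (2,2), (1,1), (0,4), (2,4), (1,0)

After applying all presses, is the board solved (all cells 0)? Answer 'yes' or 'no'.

After press 1 at (2,2):
1 0 1 1 1
1 1 1 1 1
0 1 0 0 0

After press 2 at (1,1):
1 1 1 1 1
0 0 0 1 1
0 0 0 0 0

After press 3 at (0,4):
1 1 1 0 0
0 0 0 1 0
0 0 0 0 0

After press 4 at (2,4):
1 1 1 0 0
0 0 0 1 1
0 0 0 1 1

After press 5 at (1,0):
0 1 1 0 0
1 1 0 1 1
1 0 0 1 1

Lights still on: 9

Answer: no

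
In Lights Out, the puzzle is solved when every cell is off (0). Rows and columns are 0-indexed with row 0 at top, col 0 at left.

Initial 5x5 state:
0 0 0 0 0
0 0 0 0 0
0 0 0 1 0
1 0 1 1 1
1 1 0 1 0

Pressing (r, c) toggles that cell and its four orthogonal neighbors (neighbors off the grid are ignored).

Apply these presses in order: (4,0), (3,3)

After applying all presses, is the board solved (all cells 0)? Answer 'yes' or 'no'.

After press 1 at (4,0):
0 0 0 0 0
0 0 0 0 0
0 0 0 1 0
0 0 1 1 1
0 0 0 1 0

After press 2 at (3,3):
0 0 0 0 0
0 0 0 0 0
0 0 0 0 0
0 0 0 0 0
0 0 0 0 0

Lights still on: 0

Answer: yes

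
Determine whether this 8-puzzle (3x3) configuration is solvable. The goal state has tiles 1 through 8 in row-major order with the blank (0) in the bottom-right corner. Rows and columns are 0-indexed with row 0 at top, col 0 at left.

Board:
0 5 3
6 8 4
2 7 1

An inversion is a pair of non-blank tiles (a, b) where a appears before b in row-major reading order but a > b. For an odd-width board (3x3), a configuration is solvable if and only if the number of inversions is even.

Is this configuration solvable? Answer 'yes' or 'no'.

Answer: no

Derivation:
Inversions (pairs i<j in row-major order where tile[i] > tile[j] > 0): 17
17 is odd, so the puzzle is not solvable.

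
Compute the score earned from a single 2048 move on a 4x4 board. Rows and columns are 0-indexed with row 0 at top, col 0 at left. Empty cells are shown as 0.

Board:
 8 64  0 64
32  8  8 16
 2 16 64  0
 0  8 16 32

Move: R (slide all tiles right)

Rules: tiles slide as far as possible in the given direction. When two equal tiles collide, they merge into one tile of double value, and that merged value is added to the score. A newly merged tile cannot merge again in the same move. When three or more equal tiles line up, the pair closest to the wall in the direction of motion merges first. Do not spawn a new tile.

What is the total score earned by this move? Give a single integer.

Slide right:
row 0: [8, 64, 0, 64] -> [0, 0, 8, 128]  score +128 (running 128)
row 1: [32, 8, 8, 16] -> [0, 32, 16, 16]  score +16 (running 144)
row 2: [2, 16, 64, 0] -> [0, 2, 16, 64]  score +0 (running 144)
row 3: [0, 8, 16, 32] -> [0, 8, 16, 32]  score +0 (running 144)
Board after move:
  0   0   8 128
  0  32  16  16
  0   2  16  64
  0   8  16  32

Answer: 144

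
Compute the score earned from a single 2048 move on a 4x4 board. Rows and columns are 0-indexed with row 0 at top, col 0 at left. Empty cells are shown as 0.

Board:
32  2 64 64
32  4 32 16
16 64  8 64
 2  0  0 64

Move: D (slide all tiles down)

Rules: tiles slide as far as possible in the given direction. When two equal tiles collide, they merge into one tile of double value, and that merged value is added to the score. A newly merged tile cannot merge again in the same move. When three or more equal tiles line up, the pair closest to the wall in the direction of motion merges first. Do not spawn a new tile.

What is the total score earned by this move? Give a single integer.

Answer: 192

Derivation:
Slide down:
col 0: [32, 32, 16, 2] -> [0, 64, 16, 2]  score +64 (running 64)
col 1: [2, 4, 64, 0] -> [0, 2, 4, 64]  score +0 (running 64)
col 2: [64, 32, 8, 0] -> [0, 64, 32, 8]  score +0 (running 64)
col 3: [64, 16, 64, 64] -> [0, 64, 16, 128]  score +128 (running 192)
Board after move:
  0   0   0   0
 64   2  64  64
 16   4  32  16
  2  64   8 128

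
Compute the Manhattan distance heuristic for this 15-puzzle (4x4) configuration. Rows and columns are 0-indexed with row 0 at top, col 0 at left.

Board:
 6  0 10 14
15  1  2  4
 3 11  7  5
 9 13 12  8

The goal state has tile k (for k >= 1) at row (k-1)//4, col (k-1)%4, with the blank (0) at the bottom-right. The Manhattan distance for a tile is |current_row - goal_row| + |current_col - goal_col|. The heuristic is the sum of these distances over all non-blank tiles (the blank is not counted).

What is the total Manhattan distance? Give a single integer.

Tile 6: at (0,0), goal (1,1), distance |0-1|+|0-1| = 2
Tile 10: at (0,2), goal (2,1), distance |0-2|+|2-1| = 3
Tile 14: at (0,3), goal (3,1), distance |0-3|+|3-1| = 5
Tile 15: at (1,0), goal (3,2), distance |1-3|+|0-2| = 4
Tile 1: at (1,1), goal (0,0), distance |1-0|+|1-0| = 2
Tile 2: at (1,2), goal (0,1), distance |1-0|+|2-1| = 2
Tile 4: at (1,3), goal (0,3), distance |1-0|+|3-3| = 1
Tile 3: at (2,0), goal (0,2), distance |2-0|+|0-2| = 4
Tile 11: at (2,1), goal (2,2), distance |2-2|+|1-2| = 1
Tile 7: at (2,2), goal (1,2), distance |2-1|+|2-2| = 1
Tile 5: at (2,3), goal (1,0), distance |2-1|+|3-0| = 4
Tile 9: at (3,0), goal (2,0), distance |3-2|+|0-0| = 1
Tile 13: at (3,1), goal (3,0), distance |3-3|+|1-0| = 1
Tile 12: at (3,2), goal (2,3), distance |3-2|+|2-3| = 2
Tile 8: at (3,3), goal (1,3), distance |3-1|+|3-3| = 2
Sum: 2 + 3 + 5 + 4 + 2 + 2 + 1 + 4 + 1 + 1 + 4 + 1 + 1 + 2 + 2 = 35

Answer: 35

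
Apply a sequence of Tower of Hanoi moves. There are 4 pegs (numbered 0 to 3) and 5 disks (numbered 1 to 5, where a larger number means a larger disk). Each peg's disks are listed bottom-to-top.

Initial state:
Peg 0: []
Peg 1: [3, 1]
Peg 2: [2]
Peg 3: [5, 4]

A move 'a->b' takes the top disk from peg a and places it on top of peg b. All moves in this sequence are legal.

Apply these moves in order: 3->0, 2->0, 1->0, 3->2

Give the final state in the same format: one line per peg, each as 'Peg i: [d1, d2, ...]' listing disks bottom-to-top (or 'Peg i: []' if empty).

Answer: Peg 0: [4, 2, 1]
Peg 1: [3]
Peg 2: [5]
Peg 3: []

Derivation:
After move 1 (3->0):
Peg 0: [4]
Peg 1: [3, 1]
Peg 2: [2]
Peg 3: [5]

After move 2 (2->0):
Peg 0: [4, 2]
Peg 1: [3, 1]
Peg 2: []
Peg 3: [5]

After move 3 (1->0):
Peg 0: [4, 2, 1]
Peg 1: [3]
Peg 2: []
Peg 3: [5]

After move 4 (3->2):
Peg 0: [4, 2, 1]
Peg 1: [3]
Peg 2: [5]
Peg 3: []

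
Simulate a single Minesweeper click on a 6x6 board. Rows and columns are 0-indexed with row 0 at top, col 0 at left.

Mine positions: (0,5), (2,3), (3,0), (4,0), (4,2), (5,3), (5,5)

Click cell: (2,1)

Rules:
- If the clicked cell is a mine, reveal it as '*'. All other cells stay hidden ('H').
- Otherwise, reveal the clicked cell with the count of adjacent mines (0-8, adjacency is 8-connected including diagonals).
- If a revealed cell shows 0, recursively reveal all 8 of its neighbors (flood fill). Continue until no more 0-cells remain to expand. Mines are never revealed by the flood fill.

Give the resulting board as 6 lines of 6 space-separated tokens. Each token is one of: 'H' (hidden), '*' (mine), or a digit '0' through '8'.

H H H H H H
H H H H H H
H 1 H H H H
H H H H H H
H H H H H H
H H H H H H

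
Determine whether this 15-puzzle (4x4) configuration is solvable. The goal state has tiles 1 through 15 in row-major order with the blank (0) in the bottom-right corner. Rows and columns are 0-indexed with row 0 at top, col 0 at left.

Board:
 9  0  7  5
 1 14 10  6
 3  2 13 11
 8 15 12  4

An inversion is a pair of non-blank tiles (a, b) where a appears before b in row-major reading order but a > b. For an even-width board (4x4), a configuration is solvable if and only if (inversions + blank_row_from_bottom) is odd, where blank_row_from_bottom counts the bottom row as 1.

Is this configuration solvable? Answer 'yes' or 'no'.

Answer: no

Derivation:
Inversions: 46
Blank is in row 0 (0-indexed from top), which is row 4 counting from the bottom (bottom = 1).
46 + 4 = 50, which is even, so the puzzle is not solvable.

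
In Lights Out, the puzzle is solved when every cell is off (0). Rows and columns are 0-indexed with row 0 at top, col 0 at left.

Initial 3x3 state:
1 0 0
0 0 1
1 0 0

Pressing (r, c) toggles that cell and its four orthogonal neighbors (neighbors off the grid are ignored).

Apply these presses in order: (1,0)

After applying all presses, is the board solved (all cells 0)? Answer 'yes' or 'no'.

Answer: no

Derivation:
After press 1 at (1,0):
0 0 0
1 1 1
0 0 0

Lights still on: 3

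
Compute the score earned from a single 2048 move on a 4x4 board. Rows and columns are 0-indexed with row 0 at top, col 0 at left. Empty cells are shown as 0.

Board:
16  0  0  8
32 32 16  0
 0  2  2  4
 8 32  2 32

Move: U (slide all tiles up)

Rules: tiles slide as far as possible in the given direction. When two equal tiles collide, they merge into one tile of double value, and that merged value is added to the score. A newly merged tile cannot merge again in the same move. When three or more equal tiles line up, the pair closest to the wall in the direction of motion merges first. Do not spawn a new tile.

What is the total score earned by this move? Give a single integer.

Slide up:
col 0: [16, 32, 0, 8] -> [16, 32, 8, 0]  score +0 (running 0)
col 1: [0, 32, 2, 32] -> [32, 2, 32, 0]  score +0 (running 0)
col 2: [0, 16, 2, 2] -> [16, 4, 0, 0]  score +4 (running 4)
col 3: [8, 0, 4, 32] -> [8, 4, 32, 0]  score +0 (running 4)
Board after move:
16 32 16  8
32  2  4  4
 8 32  0 32
 0  0  0  0

Answer: 4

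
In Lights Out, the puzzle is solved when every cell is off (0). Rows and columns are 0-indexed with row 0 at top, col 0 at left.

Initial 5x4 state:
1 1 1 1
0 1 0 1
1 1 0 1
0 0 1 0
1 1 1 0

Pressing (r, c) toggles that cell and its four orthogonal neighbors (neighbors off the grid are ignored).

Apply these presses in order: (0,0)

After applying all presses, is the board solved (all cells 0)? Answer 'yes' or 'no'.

Answer: no

Derivation:
After press 1 at (0,0):
0 0 1 1
1 1 0 1
1 1 0 1
0 0 1 0
1 1 1 0

Lights still on: 12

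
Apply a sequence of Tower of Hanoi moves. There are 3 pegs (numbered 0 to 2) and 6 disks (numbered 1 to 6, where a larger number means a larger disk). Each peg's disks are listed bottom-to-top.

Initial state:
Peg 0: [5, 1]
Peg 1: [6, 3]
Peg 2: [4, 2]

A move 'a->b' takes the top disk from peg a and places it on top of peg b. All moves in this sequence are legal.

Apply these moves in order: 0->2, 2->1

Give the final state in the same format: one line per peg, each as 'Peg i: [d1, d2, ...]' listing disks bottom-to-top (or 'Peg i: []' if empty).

After move 1 (0->2):
Peg 0: [5]
Peg 1: [6, 3]
Peg 2: [4, 2, 1]

After move 2 (2->1):
Peg 0: [5]
Peg 1: [6, 3, 1]
Peg 2: [4, 2]

Answer: Peg 0: [5]
Peg 1: [6, 3, 1]
Peg 2: [4, 2]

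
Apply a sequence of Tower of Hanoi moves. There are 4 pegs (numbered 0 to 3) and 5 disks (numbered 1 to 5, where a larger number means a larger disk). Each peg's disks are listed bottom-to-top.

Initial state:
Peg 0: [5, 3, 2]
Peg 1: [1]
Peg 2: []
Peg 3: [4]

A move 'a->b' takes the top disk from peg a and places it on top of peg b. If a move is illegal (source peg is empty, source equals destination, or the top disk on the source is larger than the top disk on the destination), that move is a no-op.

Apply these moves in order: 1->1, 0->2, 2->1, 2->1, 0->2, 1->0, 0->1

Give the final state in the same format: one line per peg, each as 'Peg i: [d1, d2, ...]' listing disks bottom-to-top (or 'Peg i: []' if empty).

After move 1 (1->1):
Peg 0: [5, 3, 2]
Peg 1: [1]
Peg 2: []
Peg 3: [4]

After move 2 (0->2):
Peg 0: [5, 3]
Peg 1: [1]
Peg 2: [2]
Peg 3: [4]

After move 3 (2->1):
Peg 0: [5, 3]
Peg 1: [1]
Peg 2: [2]
Peg 3: [4]

After move 4 (2->1):
Peg 0: [5, 3]
Peg 1: [1]
Peg 2: [2]
Peg 3: [4]

After move 5 (0->2):
Peg 0: [5, 3]
Peg 1: [1]
Peg 2: [2]
Peg 3: [4]

After move 6 (1->0):
Peg 0: [5, 3, 1]
Peg 1: []
Peg 2: [2]
Peg 3: [4]

After move 7 (0->1):
Peg 0: [5, 3]
Peg 1: [1]
Peg 2: [2]
Peg 3: [4]

Answer: Peg 0: [5, 3]
Peg 1: [1]
Peg 2: [2]
Peg 3: [4]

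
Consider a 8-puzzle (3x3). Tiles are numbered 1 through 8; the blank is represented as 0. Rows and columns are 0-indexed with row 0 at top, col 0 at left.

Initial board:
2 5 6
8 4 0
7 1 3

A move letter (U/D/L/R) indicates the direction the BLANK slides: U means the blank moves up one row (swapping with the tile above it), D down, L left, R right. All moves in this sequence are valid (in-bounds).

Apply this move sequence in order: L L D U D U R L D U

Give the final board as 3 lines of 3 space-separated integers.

After move 1 (L):
2 5 6
8 0 4
7 1 3

After move 2 (L):
2 5 6
0 8 4
7 1 3

After move 3 (D):
2 5 6
7 8 4
0 1 3

After move 4 (U):
2 5 6
0 8 4
7 1 3

After move 5 (D):
2 5 6
7 8 4
0 1 3

After move 6 (U):
2 5 6
0 8 4
7 1 3

After move 7 (R):
2 5 6
8 0 4
7 1 3

After move 8 (L):
2 5 6
0 8 4
7 1 3

After move 9 (D):
2 5 6
7 8 4
0 1 3

After move 10 (U):
2 5 6
0 8 4
7 1 3

Answer: 2 5 6
0 8 4
7 1 3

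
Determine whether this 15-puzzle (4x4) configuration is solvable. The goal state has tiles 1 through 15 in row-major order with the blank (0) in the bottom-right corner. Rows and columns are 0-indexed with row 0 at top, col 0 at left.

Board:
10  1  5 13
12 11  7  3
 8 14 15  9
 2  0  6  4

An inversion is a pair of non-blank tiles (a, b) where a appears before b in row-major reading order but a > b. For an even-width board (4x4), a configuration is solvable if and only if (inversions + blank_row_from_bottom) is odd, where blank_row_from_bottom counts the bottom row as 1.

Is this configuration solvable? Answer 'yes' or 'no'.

Answer: yes

Derivation:
Inversions: 56
Blank is in row 3 (0-indexed from top), which is row 1 counting from the bottom (bottom = 1).
56 + 1 = 57, which is odd, so the puzzle is solvable.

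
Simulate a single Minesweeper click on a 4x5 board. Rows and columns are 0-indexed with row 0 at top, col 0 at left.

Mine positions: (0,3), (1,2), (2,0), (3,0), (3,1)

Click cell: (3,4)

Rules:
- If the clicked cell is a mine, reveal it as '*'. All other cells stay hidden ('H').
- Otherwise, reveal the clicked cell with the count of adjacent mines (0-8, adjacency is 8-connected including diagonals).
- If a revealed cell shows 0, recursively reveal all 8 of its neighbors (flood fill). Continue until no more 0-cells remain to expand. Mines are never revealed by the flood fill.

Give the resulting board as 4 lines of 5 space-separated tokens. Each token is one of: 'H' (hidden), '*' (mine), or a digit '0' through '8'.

H H H H H
H H H 2 1
H H 2 1 0
H H 1 0 0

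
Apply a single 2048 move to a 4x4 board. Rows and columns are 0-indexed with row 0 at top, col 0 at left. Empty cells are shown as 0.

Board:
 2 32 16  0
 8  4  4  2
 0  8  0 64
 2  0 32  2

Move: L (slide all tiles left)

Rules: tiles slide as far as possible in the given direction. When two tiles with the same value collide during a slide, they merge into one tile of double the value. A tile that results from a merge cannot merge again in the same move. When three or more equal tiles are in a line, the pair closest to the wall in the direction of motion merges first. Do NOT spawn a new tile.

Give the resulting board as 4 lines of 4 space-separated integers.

Answer:  2 32 16  0
 8  8  2  0
 8 64  0  0
 2 32  2  0

Derivation:
Slide left:
row 0: [2, 32, 16, 0] -> [2, 32, 16, 0]
row 1: [8, 4, 4, 2] -> [8, 8, 2, 0]
row 2: [0, 8, 0, 64] -> [8, 64, 0, 0]
row 3: [2, 0, 32, 2] -> [2, 32, 2, 0]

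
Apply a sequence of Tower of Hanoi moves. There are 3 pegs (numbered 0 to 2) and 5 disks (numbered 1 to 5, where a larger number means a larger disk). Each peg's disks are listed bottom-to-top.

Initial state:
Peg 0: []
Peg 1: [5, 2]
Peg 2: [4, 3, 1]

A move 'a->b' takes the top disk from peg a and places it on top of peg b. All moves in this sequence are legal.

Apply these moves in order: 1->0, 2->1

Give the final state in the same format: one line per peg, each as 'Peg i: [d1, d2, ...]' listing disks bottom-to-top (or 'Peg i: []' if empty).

After move 1 (1->0):
Peg 0: [2]
Peg 1: [5]
Peg 2: [4, 3, 1]

After move 2 (2->1):
Peg 0: [2]
Peg 1: [5, 1]
Peg 2: [4, 3]

Answer: Peg 0: [2]
Peg 1: [5, 1]
Peg 2: [4, 3]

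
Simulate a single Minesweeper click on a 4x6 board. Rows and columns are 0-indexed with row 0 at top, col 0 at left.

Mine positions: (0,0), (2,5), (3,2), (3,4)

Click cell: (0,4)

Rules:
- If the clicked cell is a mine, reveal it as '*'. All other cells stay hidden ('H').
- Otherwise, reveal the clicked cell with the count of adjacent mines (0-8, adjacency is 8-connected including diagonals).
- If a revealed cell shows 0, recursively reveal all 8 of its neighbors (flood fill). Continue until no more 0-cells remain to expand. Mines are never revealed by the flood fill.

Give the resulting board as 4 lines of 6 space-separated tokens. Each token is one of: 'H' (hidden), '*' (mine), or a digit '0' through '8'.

H 1 0 0 0 0
H 1 0 0 1 1
H 1 1 2 2 H
H H H H H H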